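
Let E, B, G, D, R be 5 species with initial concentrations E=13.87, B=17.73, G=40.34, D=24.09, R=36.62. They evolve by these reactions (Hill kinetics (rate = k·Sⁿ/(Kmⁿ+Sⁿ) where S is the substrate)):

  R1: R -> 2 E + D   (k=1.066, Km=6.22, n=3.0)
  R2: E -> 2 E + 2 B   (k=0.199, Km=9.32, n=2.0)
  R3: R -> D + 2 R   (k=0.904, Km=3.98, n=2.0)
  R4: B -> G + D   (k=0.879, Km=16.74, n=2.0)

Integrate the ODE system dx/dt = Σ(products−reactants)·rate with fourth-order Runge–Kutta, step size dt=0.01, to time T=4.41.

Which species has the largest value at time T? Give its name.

Dominant species at T: G

RK4 with dt=0.01: 441 steps to T=4.41. Trajectory (selected grid times):
t=0.00: E=13.87 B=17.73 G=40.34 D=24.09 R=36.62
t=0.49: E=14.98 B=17.64 G=40.57 D=25.27 R=36.54
t=0.98: E=16.09 B=17.56 G=40.79 D=26.46 R=36.46
t=1.47: E=17.20 B=17.48 G=41.02 D=27.64 R=36.37
t=1.96: E=18.32 B=17.41 G=41.24 D=28.82 R=36.29
t=2.45: E=19.44 B=17.34 G=41.47 D=30.00 R=36.21
t=2.94: E=20.56 B=17.28 G=41.69 D=31.18 R=36.13
t=3.43: E=21.68 B=17.22 G=41.91 D=32.36 R=36.05
t=3.92: E=22.80 B=17.17 G=42.13 D=33.54 R=35.96
t=4.41: E=23.92 B=17.11 G=42.35 D=34.72 R=35.88
At T=4.41: E=23.92 B=17.11 G=42.35 D=34.72 R=35.88; the largest is G.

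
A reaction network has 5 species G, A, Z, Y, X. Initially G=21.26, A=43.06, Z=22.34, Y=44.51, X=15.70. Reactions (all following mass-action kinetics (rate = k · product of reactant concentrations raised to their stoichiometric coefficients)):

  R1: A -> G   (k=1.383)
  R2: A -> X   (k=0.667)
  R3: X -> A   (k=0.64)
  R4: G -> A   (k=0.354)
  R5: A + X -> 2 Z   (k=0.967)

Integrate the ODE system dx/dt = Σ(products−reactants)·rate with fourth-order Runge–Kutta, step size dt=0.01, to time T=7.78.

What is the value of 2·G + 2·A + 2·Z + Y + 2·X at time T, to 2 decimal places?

Check how each reaction changes W = 2·G + 2·A + 2·Z + Y + 2·X (weight of products minus weight of reactants):
R1: A -> G: (2·1) − (2·1) = 2 − 2 = 0
R2: A -> X: (2·1) − (2·1) = 2 − 2 = 0
R3: X -> A: (2·1) − (2·1) = 2 − 2 = 0
R4: G -> A: (2·1) − (2·1) = 2 − 2 = 0
R5: A + X -> 2 Z: (2·2) − (2·1 + 2·1) = 4 − 4 = 0
Every reaction leaves W unchanged, so W is conserved and no simulation is needed: W(T) = W(0) = 2·21.26 + 2·43.06 + 2·22.34 + 44.51 + 2·15.70 = 249.23

Value at T = 249.23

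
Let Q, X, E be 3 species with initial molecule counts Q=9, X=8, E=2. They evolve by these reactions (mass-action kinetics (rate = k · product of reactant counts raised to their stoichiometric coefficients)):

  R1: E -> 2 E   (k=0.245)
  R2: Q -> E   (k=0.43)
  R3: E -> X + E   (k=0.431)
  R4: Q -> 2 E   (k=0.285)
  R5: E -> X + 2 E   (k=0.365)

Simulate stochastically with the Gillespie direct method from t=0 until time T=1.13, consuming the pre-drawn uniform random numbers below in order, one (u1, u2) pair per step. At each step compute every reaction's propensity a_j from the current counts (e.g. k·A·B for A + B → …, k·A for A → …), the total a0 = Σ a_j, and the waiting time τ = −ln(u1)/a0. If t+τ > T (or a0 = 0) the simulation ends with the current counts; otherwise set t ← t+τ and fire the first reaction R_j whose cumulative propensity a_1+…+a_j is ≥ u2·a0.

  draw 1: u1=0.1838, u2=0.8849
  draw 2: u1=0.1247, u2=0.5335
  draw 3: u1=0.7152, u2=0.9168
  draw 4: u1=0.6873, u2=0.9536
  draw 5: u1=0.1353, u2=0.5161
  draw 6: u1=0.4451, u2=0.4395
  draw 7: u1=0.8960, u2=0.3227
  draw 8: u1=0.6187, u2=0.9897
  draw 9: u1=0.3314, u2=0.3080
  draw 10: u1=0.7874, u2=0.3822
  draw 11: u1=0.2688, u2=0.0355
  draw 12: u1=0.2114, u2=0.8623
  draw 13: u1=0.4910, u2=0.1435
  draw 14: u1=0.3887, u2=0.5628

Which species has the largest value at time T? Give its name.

t=0.000: Q=9 X=8 E=2
Draw 1: a1=0.490, a2=3.870, a3=0.862, a4=2.565, a5=0.730, a0=8.517; τ=−ln(0.1838)/8.517=0.199 → t=0.199; u2·a0=0.8849·8.517=7.537; a1+…+a3=5.222 < 7.537 ≤ a1+…+a4=7.787 → R4 fires; Q=8 X=8 E=4
Draw 2: a1=0.980, a2=3.440, a3=1.724, a4=2.280, a5=1.460, a0=9.884; τ=−ln(0.1247)/9.884=0.211 → t=0.410; u2·a0=0.5335·9.884=5.273; a1+a2=4.420 < 5.273 ≤ a1+…+a3=6.144 → R3 fires; Q=8 X=9 E=4
Draw 3: a1=0.980, a2=3.440, a3=1.724, a4=2.280, a5=1.460, a0=9.884; τ=−ln(0.7152)/9.884=0.034 → t=0.443; u2·a0=0.9168·9.884=9.062; a1+…+a4=8.424 < 9.062 ≤ a1+…+a5=9.884 → R5 fires; Q=8 X=10 E=5
Draw 4: a1=1.225, a2=3.440, a3=2.155, a4=2.280, a5=1.825, a0=10.925; τ=−ln(0.6873)/10.925=0.034 → t=0.478; u2·a0=0.9536·10.925=10.418; a1+…+a4=9.100 < 10.418 ≤ a1+…+a5=10.925 → R5 fires; Q=8 X=11 E=6
Draw 5: a1=1.470, a2=3.440, a3=2.586, a4=2.280, a5=2.190, a0=11.966; τ=−ln(0.1353)/11.966=0.167 → t=0.645; u2·a0=0.5161·11.966=6.176; a1+a2=4.910 < 6.176 ≤ a1+…+a3=7.496 → R3 fires; Q=8 X=12 E=6
Draw 6: a1=1.470, a2=3.440, a3=2.586, a4=2.280, a5=2.190, a0=11.966; τ=−ln(0.4451)/11.966=0.068 → t=0.713; u2·a0=0.4395·11.966=5.259; a1+a2=4.910 < 5.259 ≤ a1+…+a3=7.496 → R3 fires; Q=8 X=13 E=6
Draw 7: a1=1.470, a2=3.440, a3=2.586, a4=2.280, a5=2.190, a0=11.966; τ=−ln(0.8960)/11.966=0.009 → t=0.722; u2·a0=0.3227·11.966=3.861; a1=1.470 < 3.861 ≤ a1+a2=4.910 → R2 fires; Q=7 X=13 E=7
Draw 8: a1=1.715, a2=3.010, a3=3.017, a4=1.995, a5=2.555, a0=12.292; τ=−ln(0.6187)/12.292=0.039 → t=0.761; u2·a0=0.9897·12.292=12.165; a1+…+a4=9.737 < 12.165 ≤ a1+…+a5=12.292 → R5 fires; Q=7 X=14 E=8
Draw 9: a1=1.960, a2=3.010, a3=3.448, a4=1.995, a5=2.920, a0=13.333; τ=−ln(0.3314)/13.333=0.083 → t=0.844; u2·a0=0.3080·13.333=4.107; a1=1.960 < 4.107 ≤ a1+a2=4.970 → R2 fires; Q=6 X=14 E=9
Draw 10: a1=2.205, a2=2.580, a3=3.879, a4=1.710, a5=3.285, a0=13.659; τ=−ln(0.7874)/13.659=0.017 → t=0.861; u2·a0=0.3822·13.659=5.220; a1+a2=4.785 < 5.220 ≤ a1+…+a3=8.664 → R3 fires; Q=6 X=15 E=9
Draw 11: a1=2.205, a2=2.580, a3=3.879, a4=1.710, a5=3.285, a0=13.659; τ=−ln(0.2688)/13.659=0.096 → t=0.957; u2·a0=0.0355·13.659=0.485 ≤ a1=2.205 → R1 fires; Q=6 X=15 E=10
Draw 12: a1=2.450, a2=2.580, a3=4.310, a4=1.710, a5=3.650, a0=14.700; τ=−ln(0.2114)/14.700=0.106 → t=1.063; u2·a0=0.8623·14.700=12.676; a1+…+a4=11.050 < 12.676 ≤ a1+…+a5=14.700 → R5 fires; Q=6 X=16 E=11
Draw 13: a1=2.695, a2=2.580, a3=4.741, a4=1.710, a5=4.015, a0=15.741; τ=−ln(0.4910)/15.741=0.045 → t=1.108; u2·a0=0.1435·15.741=2.259 ≤ a1=2.695 → R1 fires; Q=6 X=16 E=12
Draw 14: a1=2.940, a2=2.580, a3=5.172, a4=1.710, a5=4.380, a0=16.782; τ=−ln(0.3887)/16.782=0.056 → t=1.165 > T=1.13: stop.
At T=1.13: Q=6 X=16 E=12; the largest is X.

Dominant species at T: X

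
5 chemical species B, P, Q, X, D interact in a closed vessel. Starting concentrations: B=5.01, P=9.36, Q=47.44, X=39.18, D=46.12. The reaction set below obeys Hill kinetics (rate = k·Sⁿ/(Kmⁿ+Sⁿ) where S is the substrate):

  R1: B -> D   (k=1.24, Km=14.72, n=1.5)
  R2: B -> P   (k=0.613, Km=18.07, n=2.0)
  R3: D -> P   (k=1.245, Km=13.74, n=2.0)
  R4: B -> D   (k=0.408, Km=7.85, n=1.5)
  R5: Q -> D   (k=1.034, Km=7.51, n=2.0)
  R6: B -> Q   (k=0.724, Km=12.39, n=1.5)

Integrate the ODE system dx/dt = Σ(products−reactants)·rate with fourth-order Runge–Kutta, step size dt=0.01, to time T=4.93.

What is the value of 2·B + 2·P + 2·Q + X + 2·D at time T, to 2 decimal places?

Value at T = 255.04

Check how each reaction changes W = 2·B + 2·P + 2·Q + X + 2·D (weight of products minus weight of reactants):
R1: B -> D: (2·1) − (2·1) = 2 − 2 = 0
R2: B -> P: (2·1) − (2·1) = 2 − 2 = 0
R3: D -> P: (2·1) − (2·1) = 2 − 2 = 0
R4: B -> D: (2·1) − (2·1) = 2 − 2 = 0
R5: Q -> D: (2·1) − (2·1) = 2 − 2 = 0
R6: B -> Q: (2·1) − (2·1) = 2 − 2 = 0
Every reaction leaves W unchanged, so W is conserved and no simulation is needed: W(T) = W(0) = 2·5.01 + 2·9.36 + 2·47.44 + 39.18 + 2·46.12 = 255.04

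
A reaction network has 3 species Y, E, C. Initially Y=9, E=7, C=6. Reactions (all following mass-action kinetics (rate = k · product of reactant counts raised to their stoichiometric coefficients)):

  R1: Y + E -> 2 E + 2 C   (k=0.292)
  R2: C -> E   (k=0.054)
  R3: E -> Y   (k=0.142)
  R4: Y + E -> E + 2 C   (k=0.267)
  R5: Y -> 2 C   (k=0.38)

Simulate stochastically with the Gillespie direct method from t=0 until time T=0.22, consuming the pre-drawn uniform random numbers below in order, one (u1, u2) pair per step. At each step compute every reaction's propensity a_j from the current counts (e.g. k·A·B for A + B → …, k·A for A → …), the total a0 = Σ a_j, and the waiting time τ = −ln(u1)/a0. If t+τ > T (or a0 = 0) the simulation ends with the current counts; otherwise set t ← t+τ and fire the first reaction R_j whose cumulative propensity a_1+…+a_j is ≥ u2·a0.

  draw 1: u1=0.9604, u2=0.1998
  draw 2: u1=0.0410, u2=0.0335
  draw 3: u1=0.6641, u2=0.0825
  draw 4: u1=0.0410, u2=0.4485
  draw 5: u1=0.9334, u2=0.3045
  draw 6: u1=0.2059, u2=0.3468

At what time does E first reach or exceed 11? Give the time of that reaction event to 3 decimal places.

t=0.000: Y=9 E=7 C=6
Draw 1: a1=18.396, a2=0.324, a3=0.994, a4=16.821, a5=3.420, a0=39.955; τ=−ln(0.9604)/39.955=0.001 → t=0.001; u2·a0=0.1998·39.955=7.983 ≤ a1=18.396 → R1 fires; Y=8 E=8 C=8
Draw 2: a1=18.688, a2=0.432, a3=1.136, a4=17.088, a5=3.040, a0=40.384; τ=−ln(0.0410)/40.384=0.079 → t=0.080; u2·a0=0.0335·40.384=1.353 ≤ a1=18.688 → R1 fires; Y=7 E=9 C=10
Draw 3: a1=18.396, a2=0.540, a3=1.278, a4=16.821, a5=2.660, a0=39.695; τ=−ln(0.6641)/39.695=0.010 → t=0.090; u2·a0=0.0825·39.695=3.275 ≤ a1=18.396 → R1 fires; Y=6 E=10 C=12
Draw 4: a1=17.520, a2=0.648, a3=1.420, a4=16.020, a5=2.280, a0=37.888; τ=−ln(0.0410)/37.888=0.084 → t=0.175; u2·a0=0.4485·37.888=16.993 ≤ a1=17.520 → R1 fires; Y=5 E=11 C=14
Draw 5: a1=16.060, a2=0.756, a3=1.562, a4=14.685, a5=1.900, a0=34.963; τ=−ln(0.9334)/34.963=0.002 → t=0.177; u2·a0=0.3045·34.963=10.646 ≤ a1=16.060 → R1 fires; Y=4 E=12 C=16
Draw 6: a1=14.016, a2=0.864, a3=1.704, a4=12.816, a5=1.520, a0=30.920; τ=−ln(0.2059)/30.920=0.051 → t=0.228 > T=0.22: stop.
E first becomes ≥ 11 when it reaches 11 at the event at t=0.175.

Threshold first reached at t = 0.175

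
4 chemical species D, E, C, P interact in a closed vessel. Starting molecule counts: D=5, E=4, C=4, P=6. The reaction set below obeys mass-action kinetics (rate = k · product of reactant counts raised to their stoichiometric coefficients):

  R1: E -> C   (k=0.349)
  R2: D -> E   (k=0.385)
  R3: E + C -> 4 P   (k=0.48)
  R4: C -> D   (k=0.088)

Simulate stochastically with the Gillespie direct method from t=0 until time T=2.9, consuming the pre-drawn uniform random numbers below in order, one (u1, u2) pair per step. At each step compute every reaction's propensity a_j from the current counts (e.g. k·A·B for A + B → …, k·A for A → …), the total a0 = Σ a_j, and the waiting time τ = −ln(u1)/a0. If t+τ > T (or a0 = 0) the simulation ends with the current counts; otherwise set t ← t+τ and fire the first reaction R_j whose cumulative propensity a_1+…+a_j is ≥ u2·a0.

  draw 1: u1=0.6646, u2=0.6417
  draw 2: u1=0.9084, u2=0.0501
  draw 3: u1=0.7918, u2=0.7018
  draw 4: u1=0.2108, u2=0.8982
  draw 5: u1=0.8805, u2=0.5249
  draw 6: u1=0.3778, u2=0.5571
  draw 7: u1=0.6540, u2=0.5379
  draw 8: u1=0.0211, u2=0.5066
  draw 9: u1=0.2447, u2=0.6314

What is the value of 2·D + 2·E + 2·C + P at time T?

Value at T = 32

Check how each reaction changes W = 2·D + 2·E + 2·C + P (weight of products minus weight of reactants):
R1: E -> C: (2·1) − (2·1) = 2 − 2 = 0
R2: D -> E: (2·1) − (2·1) = 2 − 2 = 0
R3: E + C -> 4 P: (1·4) − (2·1 + 2·1) = 4 − 4 = 0
R4: C -> D: (2·1) − (2·1) = 2 − 2 = 0
Every reaction leaves W unchanged, so W is conserved and no simulation is needed: W(T) = W(0) = 2·5 + 2·4 + 2·4 + 6 = 32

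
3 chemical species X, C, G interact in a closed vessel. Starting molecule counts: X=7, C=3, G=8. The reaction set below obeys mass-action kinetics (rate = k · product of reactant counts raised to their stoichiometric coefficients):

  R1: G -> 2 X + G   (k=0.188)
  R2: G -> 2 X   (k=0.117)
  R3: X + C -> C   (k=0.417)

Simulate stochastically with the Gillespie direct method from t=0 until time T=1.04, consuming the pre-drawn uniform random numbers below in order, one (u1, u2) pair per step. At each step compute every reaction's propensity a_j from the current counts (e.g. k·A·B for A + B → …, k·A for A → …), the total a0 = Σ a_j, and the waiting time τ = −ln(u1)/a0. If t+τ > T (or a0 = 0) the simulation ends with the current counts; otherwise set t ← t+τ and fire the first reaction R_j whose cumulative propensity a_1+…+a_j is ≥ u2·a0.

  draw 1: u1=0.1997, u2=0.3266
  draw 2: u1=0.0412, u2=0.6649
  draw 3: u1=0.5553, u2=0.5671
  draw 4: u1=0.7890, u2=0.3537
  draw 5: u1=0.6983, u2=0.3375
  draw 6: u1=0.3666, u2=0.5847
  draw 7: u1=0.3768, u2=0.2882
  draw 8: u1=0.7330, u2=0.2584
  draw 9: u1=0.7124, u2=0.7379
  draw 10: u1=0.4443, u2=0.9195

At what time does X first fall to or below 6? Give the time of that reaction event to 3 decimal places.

t=0.000: X=7 C=3 G=8
Draw 1: a1=1.504, a2=0.936, a3=8.757, a0=11.197; τ=−ln(0.1997)/11.197=0.144 → t=0.144; u2·a0=0.3266·11.197=3.657; a1+a2=2.440 < 3.657 ≤ a1+…+a3=11.197 → R3 fires; X=6 C=3 G=8
Draw 2: a1=1.504, a2=0.936, a3=7.506, a0=9.946; τ=−ln(0.0412)/9.946=0.321 → t=0.465; u2·a0=0.6649·9.946=6.613; a1+a2=2.440 < 6.613 ≤ a1+…+a3=9.946 → R3 fires; X=5 C=3 G=8
Draw 3: a1=1.504, a2=0.936, a3=6.255, a0=8.695; τ=−ln(0.5553)/8.695=0.068 → t=0.532; u2·a0=0.5671·8.695=4.931; a1+a2=2.440 < 4.931 ≤ a1+…+a3=8.695 → R3 fires; X=4 C=3 G=8
Draw 4: a1=1.504, a2=0.936, a3=5.004, a0=7.444; τ=−ln(0.7890)/7.444=0.032 → t=0.564; u2·a0=0.3537·7.444=2.633; a1+a2=2.440 < 2.633 ≤ a1+…+a3=7.444 → R3 fires; X=3 C=3 G=8
Draw 5: a1=1.504, a2=0.936, a3=3.753, a0=6.193; τ=−ln(0.6983)/6.193=0.058 → t=0.622; u2·a0=0.3375·6.193=2.090; a1=1.504 < 2.090 ≤ a1+a2=2.440 → R2 fires; X=5 C=3 G=7
Draw 6: a1=1.316, a2=0.819, a3=6.255, a0=8.390; τ=−ln(0.3666)/8.390=0.120 → t=0.742; u2·a0=0.5847·8.390=4.906; a1+a2=2.135 < 4.906 ≤ a1+…+a3=8.390 → R3 fires; X=4 C=3 G=7
Draw 7: a1=1.316, a2=0.819, a3=5.004, a0=7.139; τ=−ln(0.3768)/7.139=0.137 → t=0.878; u2·a0=0.2882·7.139=2.057; a1=1.316 < 2.057 ≤ a1+a2=2.135 → R2 fires; X=6 C=3 G=6
Draw 8: a1=1.128, a2=0.702, a3=7.506, a0=9.336; τ=−ln(0.7330)/9.336=0.033 → t=0.912; u2·a0=0.2584·9.336=2.412; a1+a2=1.830 < 2.412 ≤ a1+…+a3=9.336 → R3 fires; X=5 C=3 G=6
Draw 9: a1=1.128, a2=0.702, a3=6.255, a0=8.085; τ=−ln(0.7124)/8.085=0.042 → t=0.954; u2·a0=0.7379·8.085=5.966; a1+a2=1.830 < 5.966 ≤ a1+…+a3=8.085 → R3 fires; X=4 C=3 G=6
Draw 10: a1=1.128, a2=0.702, a3=5.004, a0=6.834; τ=−ln(0.4443)/6.834=0.119 → t=1.072 > T=1.04: stop.
X first becomes ≤ 6 when it reaches 6 at the event at t=0.144.

Threshold first reached at t = 0.144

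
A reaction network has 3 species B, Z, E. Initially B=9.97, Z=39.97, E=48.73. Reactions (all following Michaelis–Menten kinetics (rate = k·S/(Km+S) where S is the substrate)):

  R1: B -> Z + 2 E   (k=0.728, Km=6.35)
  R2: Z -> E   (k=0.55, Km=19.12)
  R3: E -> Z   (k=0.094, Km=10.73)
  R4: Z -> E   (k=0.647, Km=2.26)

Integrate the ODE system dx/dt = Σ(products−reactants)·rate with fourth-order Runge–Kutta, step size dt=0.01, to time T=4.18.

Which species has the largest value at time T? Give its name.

RK4 with dt=0.01: 418 steps to T=4.18. Trajectory (selected grid times):
t=0.00: B=9.97 Z=39.97 E=48.73
t=0.46: B=9.77 Z=39.76 E=49.55
t=0.93: B=9.56 Z=39.54 E=50.39
t=1.39: B=9.36 Z=39.32 E=51.21
t=1.86: B=9.16 Z=39.10 E=52.04
t=2.32: B=8.96 Z=38.88 E=52.85
t=2.79: B=8.76 Z=38.66 E=53.67
t=3.25: B=8.57 Z=38.44 E=54.47
t=3.72: B=8.37 Z=38.21 E=55.29
t=4.18: B=8.18 Z=37.99 E=56.08
At T=4.18: B=8.18 Z=37.99 E=56.08; the largest is E.

Dominant species at T: E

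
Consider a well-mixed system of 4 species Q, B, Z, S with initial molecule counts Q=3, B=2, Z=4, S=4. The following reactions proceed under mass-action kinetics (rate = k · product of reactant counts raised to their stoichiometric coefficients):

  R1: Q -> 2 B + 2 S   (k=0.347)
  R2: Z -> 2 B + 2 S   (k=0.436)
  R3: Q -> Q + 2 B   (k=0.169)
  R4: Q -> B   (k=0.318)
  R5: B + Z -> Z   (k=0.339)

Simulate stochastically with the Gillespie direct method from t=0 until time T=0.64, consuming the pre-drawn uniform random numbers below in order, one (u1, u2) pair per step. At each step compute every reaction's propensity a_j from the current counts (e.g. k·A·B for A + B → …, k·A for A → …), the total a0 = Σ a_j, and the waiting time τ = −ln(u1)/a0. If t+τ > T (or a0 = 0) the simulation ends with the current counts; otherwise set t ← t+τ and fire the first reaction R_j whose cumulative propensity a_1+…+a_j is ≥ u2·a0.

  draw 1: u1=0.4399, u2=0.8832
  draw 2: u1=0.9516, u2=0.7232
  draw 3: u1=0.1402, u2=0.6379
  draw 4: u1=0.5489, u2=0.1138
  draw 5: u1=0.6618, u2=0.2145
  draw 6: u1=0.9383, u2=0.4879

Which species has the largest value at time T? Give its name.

Dominant species at T: S

t=0.000: Q=3 B=2 Z=4 S=4
Draw 1: a1=1.041, a2=1.744, a3=0.507, a4=0.954, a5=2.712, a0=6.958; τ=−ln(0.4399)/6.958=0.118 → t=0.118; u2·a0=0.8832·6.958=6.145; a1+…+a4=4.246 < 6.145 ≤ a1+…+a5=6.958 → R5 fires; Q=3 B=1 Z=4 S=4
Draw 2: a1=1.041, a2=1.744, a3=0.507, a4=0.954, a5=1.356, a0=5.602; τ=−ln(0.9516)/5.602=0.009 → t=0.127; u2·a0=0.7232·5.602=4.051; a1+…+a3=3.292 < 4.051 ≤ a1+…+a4=4.246 → R4 fires; Q=2 B=2 Z=4 S=4
Draw 3: a1=0.694, a2=1.744, a3=0.338, a4=0.636, a5=2.712, a0=6.124; τ=−ln(0.1402)/6.124=0.321 → t=0.448; u2·a0=0.6379·6.124=3.906; a1+…+a4=3.412 < 3.906 ≤ a1+…+a5=6.124 → R5 fires; Q=2 B=1 Z=4 S=4
Draw 4: a1=0.694, a2=1.744, a3=0.338, a4=0.636, a5=1.356, a0=4.768; τ=−ln(0.5489)/4.768=0.126 → t=0.574; u2·a0=0.1138·4.768=0.543 ≤ a1=0.694 → R1 fires; Q=1 B=3 Z=4 S=6
Draw 5: a1=0.347, a2=1.744, a3=0.169, a4=0.318, a5=4.068, a0=6.646; τ=−ln(0.6618)/6.646=0.062 → t=0.636; u2·a0=0.2145·6.646=1.426; a1=0.347 < 1.426 ≤ a1+a2=2.091 → R2 fires; Q=1 B=5 Z=3 S=8
Draw 6: a1=0.347, a2=1.308, a3=0.169, a4=0.318, a5=5.085, a0=7.227; τ=−ln(0.9383)/7.227=0.009 → t=0.644 > T=0.64: stop.
At T=0.64: Q=1 B=5 Z=3 S=8; the largest is S.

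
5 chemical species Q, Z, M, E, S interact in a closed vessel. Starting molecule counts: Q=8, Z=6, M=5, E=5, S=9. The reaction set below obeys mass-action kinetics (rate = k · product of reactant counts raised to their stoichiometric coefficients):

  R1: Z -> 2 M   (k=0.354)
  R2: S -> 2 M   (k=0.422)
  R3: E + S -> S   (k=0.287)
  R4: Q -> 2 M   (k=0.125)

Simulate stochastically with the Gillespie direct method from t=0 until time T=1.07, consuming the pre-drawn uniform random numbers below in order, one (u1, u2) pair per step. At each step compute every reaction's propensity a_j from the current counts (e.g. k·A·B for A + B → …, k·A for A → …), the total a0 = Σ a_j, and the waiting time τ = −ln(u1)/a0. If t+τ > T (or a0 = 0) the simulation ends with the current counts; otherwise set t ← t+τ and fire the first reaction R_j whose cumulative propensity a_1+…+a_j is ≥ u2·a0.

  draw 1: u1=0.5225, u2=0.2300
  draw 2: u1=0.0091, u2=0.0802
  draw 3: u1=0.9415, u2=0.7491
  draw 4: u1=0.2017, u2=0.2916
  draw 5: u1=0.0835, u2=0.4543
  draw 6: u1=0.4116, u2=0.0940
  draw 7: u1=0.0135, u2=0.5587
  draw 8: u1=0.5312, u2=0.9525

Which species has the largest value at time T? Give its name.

Dominant species at T: M

t=0.000: Q=8 Z=6 M=5 E=5 S=9
Draw 1: a1=2.124, a2=3.798, a3=12.915, a4=1.000, a0=19.837; τ=−ln(0.5225)/19.837=0.033 → t=0.033; u2·a0=0.2300·19.837=4.563; a1=2.124 < 4.563 ≤ a1+a2=5.922 → R2 fires; Q=8 Z=6 M=7 E=5 S=8
Draw 2: a1=2.124, a2=3.376, a3=11.480, a4=1.000, a0=17.980; τ=−ln(0.0091)/17.980=0.261 → t=0.294; u2·a0=0.0802·17.980=1.442 ≤ a1=2.124 → R1 fires; Q=8 Z=5 M=9 E=5 S=8
Draw 3: a1=1.770, a2=3.376, a3=11.480, a4=1.000, a0=17.626; τ=−ln(0.9415)/17.626=0.003 → t=0.298; u2·a0=0.7491·17.626=13.204; a1+a2=5.146 < 13.204 ≤ a1+…+a3=16.626 → R3 fires; Q=8 Z=5 M=9 E=4 S=8
Draw 4: a1=1.770, a2=3.376, a3=9.184, a4=1.000, a0=15.330; τ=−ln(0.2017)/15.330=0.104 → t=0.402; u2·a0=0.2916·15.330=4.470; a1=1.770 < 4.470 ≤ a1+a2=5.146 → R2 fires; Q=8 Z=5 M=11 E=4 S=7
Draw 5: a1=1.770, a2=2.954, a3=8.036, a4=1.000, a0=13.760; τ=−ln(0.0835)/13.760=0.180 → t=0.582; u2·a0=0.4543·13.760=6.251; a1+a2=4.724 < 6.251 ≤ a1+…+a3=12.760 → R3 fires; Q=8 Z=5 M=11 E=3 S=7
Draw 6: a1=1.770, a2=2.954, a3=6.027, a4=1.000, a0=11.751; τ=−ln(0.4116)/11.751=0.076 → t=0.658; u2·a0=0.0940·11.751=1.105 ≤ a1=1.770 → R1 fires; Q=8 Z=4 M=13 E=3 S=7
Draw 7: a1=1.416, a2=2.954, a3=6.027, a4=1.000, a0=11.397; τ=−ln(0.0135)/11.397=0.378 → t=1.036; u2·a0=0.5587·11.397=6.368; a1+a2=4.370 < 6.368 ≤ a1+…+a3=10.397 → R3 fires; Q=8 Z=4 M=13 E=2 S=7
Draw 8: a1=1.416, a2=2.954, a3=4.018, a4=1.000, a0=9.388; τ=−ln(0.5312)/9.388=0.067 → t=1.103 > T=1.07: stop.
At T=1.07: Q=8 Z=4 M=13 E=2 S=7; the largest is M.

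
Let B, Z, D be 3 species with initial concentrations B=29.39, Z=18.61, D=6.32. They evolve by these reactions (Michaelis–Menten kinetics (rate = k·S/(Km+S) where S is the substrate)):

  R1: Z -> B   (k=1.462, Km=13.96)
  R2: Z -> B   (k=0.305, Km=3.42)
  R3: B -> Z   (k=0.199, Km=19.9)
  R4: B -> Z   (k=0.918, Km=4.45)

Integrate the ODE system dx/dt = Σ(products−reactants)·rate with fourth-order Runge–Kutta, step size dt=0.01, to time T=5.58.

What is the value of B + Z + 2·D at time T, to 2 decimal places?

Value at T = 60.64

Check how each reaction changes W = B + Z + 2·D (weight of products minus weight of reactants):
R1: Z -> B: (1·1) − (1·1) = 1 − 1 = 0
R2: Z -> B: (1·1) − (1·1) = 1 − 1 = 0
R3: B -> Z: (1·1) − (1·1) = 1 − 1 = 0
R4: B -> Z: (1·1) − (1·1) = 1 − 1 = 0
Every reaction leaves W unchanged, so W is conserved and no simulation is needed: W(T) = W(0) = 29.39 + 18.61 + 2·6.32 = 60.64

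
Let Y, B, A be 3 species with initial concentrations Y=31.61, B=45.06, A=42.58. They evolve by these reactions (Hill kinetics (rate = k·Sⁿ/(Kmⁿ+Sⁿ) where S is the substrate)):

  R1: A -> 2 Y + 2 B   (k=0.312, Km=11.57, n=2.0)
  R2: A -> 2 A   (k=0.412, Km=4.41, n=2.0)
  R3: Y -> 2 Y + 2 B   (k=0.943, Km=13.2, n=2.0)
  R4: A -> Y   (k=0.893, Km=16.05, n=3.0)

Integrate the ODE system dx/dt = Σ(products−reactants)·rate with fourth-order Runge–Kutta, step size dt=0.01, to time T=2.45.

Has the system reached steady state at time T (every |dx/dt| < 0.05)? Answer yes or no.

Steady state at T: no

RK4 with dt=0.01: 245 steps to T=2.45. Trajectory (selected grid times):
t=0.00: Y=31.61 B=45.06 A=42.58
t=0.27: Y=32.21 B=45.65 A=42.38
t=0.54: Y=32.82 B=46.25 A=42.19
t=0.82: Y=33.44 B=46.86 A=41.98
t=1.09: Y=34.05 B=47.46 A=41.79
t=1.36: Y=34.66 B=48.06 A=41.59
t=1.63: Y=35.26 B=48.66 A=41.39
t=1.91: Y=35.89 B=49.29 A=41.19
t=2.18: Y=36.50 B=49.90 A=40.99
t=2.45: Y=37.11 B=50.50 A=40.80
Rates at T: R1=0.2888, R2=0.4072, R3=0.8371, R4=0.8418
dx/dt at T (Σ net stoichiometry × rate): Y=+2.2564, B=+2.2517, A=-0.7233
Largest |dx/dt| is |+2.2564| (Y) ≥ 0.05 → not steady.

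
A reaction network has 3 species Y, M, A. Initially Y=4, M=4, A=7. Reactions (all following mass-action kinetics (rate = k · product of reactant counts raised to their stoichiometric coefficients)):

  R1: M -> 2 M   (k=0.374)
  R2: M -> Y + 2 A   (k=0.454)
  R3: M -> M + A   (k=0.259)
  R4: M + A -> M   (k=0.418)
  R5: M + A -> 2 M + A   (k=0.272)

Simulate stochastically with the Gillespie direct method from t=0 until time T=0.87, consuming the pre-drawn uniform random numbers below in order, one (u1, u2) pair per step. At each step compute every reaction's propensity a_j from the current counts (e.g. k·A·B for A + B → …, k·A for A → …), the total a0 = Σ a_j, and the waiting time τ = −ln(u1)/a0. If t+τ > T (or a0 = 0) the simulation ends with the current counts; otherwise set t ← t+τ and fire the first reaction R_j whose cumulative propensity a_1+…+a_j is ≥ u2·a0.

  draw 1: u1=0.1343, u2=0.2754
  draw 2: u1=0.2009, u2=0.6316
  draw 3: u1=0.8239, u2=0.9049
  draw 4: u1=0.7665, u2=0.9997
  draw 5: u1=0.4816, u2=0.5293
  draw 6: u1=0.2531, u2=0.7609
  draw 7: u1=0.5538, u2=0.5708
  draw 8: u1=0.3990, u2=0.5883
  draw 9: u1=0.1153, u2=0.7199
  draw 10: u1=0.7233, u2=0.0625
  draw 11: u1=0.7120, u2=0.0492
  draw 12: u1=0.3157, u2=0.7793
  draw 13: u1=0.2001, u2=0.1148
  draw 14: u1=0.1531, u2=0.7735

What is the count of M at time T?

M at T = 10

t=0.000: Y=4 M=4 A=7
Draw 1: a1=1.496, a2=1.816, a3=1.036, a4=11.704, a5=7.616, a0=23.668; τ=−ln(0.1343)/23.668=0.085 → t=0.085; u2·a0=0.2754·23.668=6.518; a1+…+a3=4.348 < 6.518 ≤ a1+…+a4=16.052 → R4 fires; Y=4 M=4 A=6
Draw 2: a1=1.496, a2=1.816, a3=1.036, a4=10.032, a5=6.528, a0=20.908; τ=−ln(0.2009)/20.908=0.077 → t=0.162; u2·a0=0.6316·20.908=13.205; a1+…+a3=4.348 < 13.205 ≤ a1+…+a4=14.380 → R4 fires; Y=4 M=4 A=5
Draw 3: a1=1.496, a2=1.816, a3=1.036, a4=8.360, a5=5.440, a0=18.148; τ=−ln(0.8239)/18.148=0.011 → t=0.172; u2·a0=0.9049·18.148=16.422; a1+…+a4=12.708 < 16.422 ≤ a1+…+a5=18.148 → R5 fires; Y=4 M=5 A=5
Draw 4: a1=1.870, a2=2.270, a3=1.295, a4=10.450, a5=6.800, a0=22.685; τ=−ln(0.7665)/22.685=0.012 → t=0.184; u2·a0=0.9997·22.685=22.678; a1+…+a4=15.885 < 22.678 ≤ a1+…+a5=22.685 → R5 fires; Y=4 M=6 A=5
Draw 5: a1=2.244, a2=2.724, a3=1.554, a4=12.540, a5=8.160, a0=27.222; τ=−ln(0.4816)/27.222=0.027 → t=0.211; u2·a0=0.5293·27.222=14.409; a1+…+a3=6.522 < 14.409 ≤ a1+…+a4=19.062 → R4 fires; Y=4 M=6 A=4
Draw 6: a1=2.244, a2=2.724, a3=1.554, a4=10.032, a5=6.528, a0=23.082; τ=−ln(0.2531)/23.082=0.060 → t=0.270; u2·a0=0.7609·23.082=17.563; a1+…+a4=16.554 < 17.563 ≤ a1+…+a5=23.082 → R5 fires; Y=4 M=7 A=4
Draw 7: a1=2.618, a2=3.178, a3=1.813, a4=11.704, a5=7.616, a0=26.929; τ=−ln(0.5538)/26.929=0.022 → t=0.292; u2·a0=0.5708·26.929=15.371; a1+…+a3=7.609 < 15.371 ≤ a1+…+a4=19.313 → R4 fires; Y=4 M=7 A=3
Draw 8: a1=2.618, a2=3.178, a3=1.813, a4=8.778, a5=5.712, a0=22.099; τ=−ln(0.3990)/22.099=0.042 → t=0.334; u2·a0=0.5883·22.099=13.001; a1+…+a3=7.609 < 13.001 ≤ a1+…+a4=16.387 → R4 fires; Y=4 M=7 A=2
Draw 9: a1=2.618, a2=3.178, a3=1.813, a4=5.852, a5=3.808, a0=17.269; τ=−ln(0.1153)/17.269=0.125 → t=0.459; u2·a0=0.7199·17.269=12.432; a1+…+a3=7.609 < 12.432 ≤ a1+…+a4=13.461 → R4 fires; Y=4 M=7 A=1
Draw 10: a1=2.618, a2=3.178, a3=1.813, a4=2.926, a5=1.904, a0=12.439; τ=−ln(0.7233)/12.439=0.026 → t=0.485; u2·a0=0.0625·12.439=0.777 ≤ a1=2.618 → R1 fires; Y=4 M=8 A=1
Draw 11: a1=2.992, a2=3.632, a3=2.072, a4=3.344, a5=2.176, a0=14.216; τ=−ln(0.7120)/14.216=0.024 → t=0.509; u2·a0=0.0492·14.216=0.699 ≤ a1=2.992 → R1 fires; Y=4 M=9 A=1
Draw 12: a1=3.366, a2=4.086, a3=2.331, a4=3.762, a5=2.448, a0=15.993; τ=−ln(0.3157)/15.993=0.072 → t=0.581; u2·a0=0.7793·15.993=12.463; a1+…+a3=9.783 < 12.463 ≤ a1+…+a4=13.545 → R4 fires; Y=4 M=9 A=0
Draw 13: a1=3.366, a2=4.086, a3=2.331, a4=0.000, a5=0.000, a0=9.783; τ=−ln(0.2001)/9.783=0.164 → t=0.745; u2·a0=0.1148·9.783=1.123 ≤ a1=3.366 → R1 fires; Y=4 M=10 A=0
Draw 14: a1=3.740, a2=4.540, a3=2.590, a4=0.000, a5=0.000, a0=10.870; τ=−ln(0.1531)/10.870=0.173 → t=0.918 > T=0.87: stop.
Read off M at T=0.87: 10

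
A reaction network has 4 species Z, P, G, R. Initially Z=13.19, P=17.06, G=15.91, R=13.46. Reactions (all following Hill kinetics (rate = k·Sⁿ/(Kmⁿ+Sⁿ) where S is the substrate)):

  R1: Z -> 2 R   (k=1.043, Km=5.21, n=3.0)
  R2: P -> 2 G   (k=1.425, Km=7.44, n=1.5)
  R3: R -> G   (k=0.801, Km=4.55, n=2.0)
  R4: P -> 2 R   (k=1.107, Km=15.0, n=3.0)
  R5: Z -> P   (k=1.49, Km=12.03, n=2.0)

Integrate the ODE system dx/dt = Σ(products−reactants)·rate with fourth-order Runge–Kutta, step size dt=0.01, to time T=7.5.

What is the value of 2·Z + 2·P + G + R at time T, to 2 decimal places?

Check how each reaction changes W = 2·Z + 2·P + G + R (weight of products minus weight of reactants):
R1: Z -> 2 R: (1·2) − (2·1) = 2 − 2 = 0
R2: P -> 2 G: (1·2) − (2·1) = 2 − 2 = 0
R3: R -> G: (1·1) − (1·1) = 1 − 1 = 0
R4: P -> 2 R: (1·2) − (2·1) = 2 − 2 = 0
R5: Z -> P: (2·1) − (2·1) = 2 − 2 = 0
Every reaction leaves W unchanged, so W is conserved and no simulation is needed: W(T) = W(0) = 2·13.19 + 2·17.06 + 15.91 + 13.46 = 89.87

Value at T = 89.87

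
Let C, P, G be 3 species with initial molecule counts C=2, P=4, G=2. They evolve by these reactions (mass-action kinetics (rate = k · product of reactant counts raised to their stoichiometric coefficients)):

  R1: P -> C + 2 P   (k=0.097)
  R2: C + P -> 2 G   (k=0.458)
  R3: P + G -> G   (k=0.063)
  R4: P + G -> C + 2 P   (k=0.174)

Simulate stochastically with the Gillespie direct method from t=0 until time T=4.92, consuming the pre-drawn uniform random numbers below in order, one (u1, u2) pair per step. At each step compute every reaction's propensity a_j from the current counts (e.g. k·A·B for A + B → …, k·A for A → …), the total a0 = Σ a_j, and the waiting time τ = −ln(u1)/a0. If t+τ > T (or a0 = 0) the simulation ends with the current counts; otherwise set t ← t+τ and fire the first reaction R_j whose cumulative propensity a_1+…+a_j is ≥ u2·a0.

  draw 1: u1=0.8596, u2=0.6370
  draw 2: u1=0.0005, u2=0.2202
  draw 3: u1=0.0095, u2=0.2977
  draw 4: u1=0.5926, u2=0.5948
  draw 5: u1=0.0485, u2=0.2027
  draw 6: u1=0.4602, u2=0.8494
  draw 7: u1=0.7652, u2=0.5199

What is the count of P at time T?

P at T = 2

t=0.000: C=2 P=4 G=2
Draw 1: a1=0.388, a2=3.664, a3=0.504, a4=1.392, a0=5.948; τ=−ln(0.8596)/5.948=0.025 → t=0.025; u2·a0=0.6370·5.948=3.789; a1=0.388 < 3.789 ≤ a1+a2=4.052 → R2 fires; C=1 P=3 G=4
Draw 2: a1=0.291, a2=1.374, a3=0.756, a4=2.088, a0=4.509; τ=−ln(0.0005)/4.509=1.686 → t=1.711; u2·a0=0.2202·4.509=0.993; a1=0.291 < 0.993 ≤ a1+a2=1.665 → R2 fires; C=0 P=2 G=6
Draw 3: a1=0.194, a2=0.000, a3=0.756, a4=2.088, a0=3.038; τ=−ln(0.0095)/3.038=1.533 → t=3.244; u2·a0=0.2977·3.038=0.904; a1+a2=0.194 < 0.904 ≤ a1+…+a3=0.950 → R3 fires; C=0 P=1 G=6
Draw 4: a1=0.097, a2=0.000, a3=0.378, a4=1.044, a0=1.519; τ=−ln(0.5926)/1.519=0.344 → t=3.588; u2·a0=0.5948·1.519=0.904; a1+…+a3=0.475 < 0.904 ≤ a1+…+a4=1.519 → R4 fires; C=1 P=2 G=5
Draw 5: a1=0.194, a2=0.916, a3=0.630, a4=1.740, a0=3.480; τ=−ln(0.0485)/3.480=0.870 → t=4.458; u2·a0=0.2027·3.480=0.705; a1=0.194 < 0.705 ≤ a1+a2=1.110 → R2 fires; C=0 P=1 G=7
Draw 6: a1=0.097, a2=0.000, a3=0.441, a4=1.218, a0=1.756; τ=−ln(0.4602)/1.756=0.442 → t=4.900; u2·a0=0.8494·1.756=1.492; a1+…+a3=0.538 < 1.492 ≤ a1+…+a4=1.756 → R4 fires; C=1 P=2 G=6
Draw 7: a1=0.194, a2=0.916, a3=0.756, a4=2.088, a0=3.954; τ=−ln(0.7652)/3.954=0.068 → t=4.968 > T=4.92: stop.
Read off P at T=4.92: 2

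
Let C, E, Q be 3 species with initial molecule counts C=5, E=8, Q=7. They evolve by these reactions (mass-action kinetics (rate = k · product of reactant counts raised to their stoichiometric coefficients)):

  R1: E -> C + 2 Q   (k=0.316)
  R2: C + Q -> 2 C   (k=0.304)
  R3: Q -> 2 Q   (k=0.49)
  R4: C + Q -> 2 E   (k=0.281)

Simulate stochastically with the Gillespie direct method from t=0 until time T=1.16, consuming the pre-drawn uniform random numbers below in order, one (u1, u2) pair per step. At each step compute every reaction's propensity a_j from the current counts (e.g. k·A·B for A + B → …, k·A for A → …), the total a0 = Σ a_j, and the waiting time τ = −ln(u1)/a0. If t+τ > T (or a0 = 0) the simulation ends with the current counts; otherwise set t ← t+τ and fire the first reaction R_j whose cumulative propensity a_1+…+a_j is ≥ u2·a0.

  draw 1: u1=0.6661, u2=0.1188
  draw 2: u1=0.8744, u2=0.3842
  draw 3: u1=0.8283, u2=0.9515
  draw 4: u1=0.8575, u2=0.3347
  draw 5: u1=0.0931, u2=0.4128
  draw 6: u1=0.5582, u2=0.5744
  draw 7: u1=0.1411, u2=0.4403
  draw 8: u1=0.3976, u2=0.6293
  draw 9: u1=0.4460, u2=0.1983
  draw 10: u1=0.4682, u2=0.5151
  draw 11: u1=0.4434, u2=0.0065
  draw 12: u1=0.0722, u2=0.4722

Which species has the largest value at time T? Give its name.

t=0.000: C=5 E=8 Q=7
Draw 1: a1=2.528, a2=10.640, a3=3.430, a4=9.835, a0=26.433; τ=−ln(0.6661)/26.433=0.015 → t=0.015; u2·a0=0.1188·26.433=3.140; a1=2.528 < 3.140 ≤ a1+a2=13.168 → R2 fires; C=6 E=8 Q=6
Draw 2: a1=2.528, a2=10.944, a3=2.940, a4=10.116, a0=26.528; τ=−ln(0.8744)/26.528=0.005 → t=0.020; u2·a0=0.3842·26.528=10.192; a1=2.528 < 10.192 ≤ a1+a2=13.472 → R2 fires; C=7 E=8 Q=5
Draw 3: a1=2.528, a2=10.640, a3=2.450, a4=9.835, a0=25.453; τ=−ln(0.8283)/25.453=0.007 → t=0.028; u2·a0=0.9515·25.453=24.219; a1+…+a3=15.618 < 24.219 ≤ a1+…+a4=25.453 → R4 fires; C=6 E=10 Q=4
Draw 4: a1=3.160, a2=7.296, a3=1.960, a4=6.744, a0=19.160; τ=−ln(0.8575)/19.160=0.008 → t=0.036; u2·a0=0.3347·19.160=6.413; a1=3.160 < 6.413 ≤ a1+a2=10.456 → R2 fires; C=7 E=10 Q=3
Draw 5: a1=3.160, a2=6.384, a3=1.470, a4=5.901, a0=16.915; τ=−ln(0.0931)/16.915=0.140 → t=0.176; u2·a0=0.4128·16.915=6.983; a1=3.160 < 6.983 ≤ a1+a2=9.544 → R2 fires; C=8 E=10 Q=2
Draw 6: a1=3.160, a2=4.864, a3=0.980, a4=4.496, a0=13.500; τ=−ln(0.5582)/13.500=0.043 → t=0.219; u2·a0=0.5744·13.500=7.754; a1=3.160 < 7.754 ≤ a1+a2=8.024 → R2 fires; C=9 E=10 Q=1
Draw 7: a1=3.160, a2=2.736, a3=0.490, a4=2.529, a0=8.915; τ=−ln(0.1411)/8.915=0.220 → t=0.439; u2·a0=0.4403·8.915=3.925; a1=3.160 < 3.925 ≤ a1+a2=5.896 → R2 fires; C=10 E=10 Q=0
Draw 8: a1=3.160, a2=0.000, a3=0.000, a4=0.000, a0=3.160; τ=−ln(0.3976)/3.160=0.292 → t=0.731; u2·a0=0.6293·3.160=1.989 ≤ a1=3.160 → R1 fires; C=11 E=9 Q=2
Draw 9: a1=2.844, a2=6.688, a3=0.980, a4=6.182, a0=16.694; τ=−ln(0.4460)/16.694=0.048 → t=0.779; u2·a0=0.1983·16.694=3.310; a1=2.844 < 3.310 ≤ a1+a2=9.532 → R2 fires; C=12 E=9 Q=1
Draw 10: a1=2.844, a2=3.648, a3=0.490, a4=3.372, a0=10.354; τ=−ln(0.4682)/10.354=0.073 → t=0.853; u2·a0=0.5151·10.354=5.333; a1=2.844 < 5.333 ≤ a1+a2=6.492 → R2 fires; C=13 E=9 Q=0
Draw 11: a1=2.844, a2=0.000, a3=0.000, a4=0.000, a0=2.844; τ=−ln(0.4434)/2.844=0.286 → t=1.139; u2·a0=0.0065·2.844=0.018 ≤ a1=2.844 → R1 fires; C=14 E=8 Q=2
Draw 12: a1=2.528, a2=8.512, a3=0.980, a4=7.868, a0=19.888; τ=−ln(0.0722)/19.888=0.132 → t=1.271 > T=1.16: stop.
At T=1.16: C=14 E=8 Q=2; the largest is C.

Dominant species at T: C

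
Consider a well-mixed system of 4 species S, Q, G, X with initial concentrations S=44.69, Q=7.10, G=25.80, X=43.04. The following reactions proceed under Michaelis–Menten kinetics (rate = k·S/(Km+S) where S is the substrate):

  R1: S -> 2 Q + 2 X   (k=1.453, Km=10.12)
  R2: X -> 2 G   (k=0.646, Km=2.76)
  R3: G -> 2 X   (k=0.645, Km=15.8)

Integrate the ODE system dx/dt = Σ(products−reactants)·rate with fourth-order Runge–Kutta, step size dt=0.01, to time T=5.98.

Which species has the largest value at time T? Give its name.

Dominant species at T: X

RK4 with dt=0.01: 598 steps to T=5.98. Trajectory (selected grid times):
t=0.00: S=44.69 Q=7.10 G=25.80 X=43.04
t=0.66: S=43.91 Q=8.66 G=26.34 X=44.73
t=1.33: S=43.12 Q=10.24 G=26.88 X=46.44
t=1.99: S=42.34 Q=11.79 G=27.42 X=48.13
t=2.66: S=41.56 Q=13.36 G=27.96 X=49.84
t=3.32: S=40.79 Q=14.90 G=28.50 X=51.52
t=3.99: S=40.01 Q=16.46 G=29.04 X=53.22
t=4.65: S=39.25 Q=17.98 G=29.58 X=54.90
t=5.32: S=38.48 Q=19.53 G=30.12 X=56.60
t=5.98: S=37.72 Q=21.04 G=30.65 X=58.27
At T=5.98: S=37.72 Q=21.04 G=30.65 X=58.27; the largest is X.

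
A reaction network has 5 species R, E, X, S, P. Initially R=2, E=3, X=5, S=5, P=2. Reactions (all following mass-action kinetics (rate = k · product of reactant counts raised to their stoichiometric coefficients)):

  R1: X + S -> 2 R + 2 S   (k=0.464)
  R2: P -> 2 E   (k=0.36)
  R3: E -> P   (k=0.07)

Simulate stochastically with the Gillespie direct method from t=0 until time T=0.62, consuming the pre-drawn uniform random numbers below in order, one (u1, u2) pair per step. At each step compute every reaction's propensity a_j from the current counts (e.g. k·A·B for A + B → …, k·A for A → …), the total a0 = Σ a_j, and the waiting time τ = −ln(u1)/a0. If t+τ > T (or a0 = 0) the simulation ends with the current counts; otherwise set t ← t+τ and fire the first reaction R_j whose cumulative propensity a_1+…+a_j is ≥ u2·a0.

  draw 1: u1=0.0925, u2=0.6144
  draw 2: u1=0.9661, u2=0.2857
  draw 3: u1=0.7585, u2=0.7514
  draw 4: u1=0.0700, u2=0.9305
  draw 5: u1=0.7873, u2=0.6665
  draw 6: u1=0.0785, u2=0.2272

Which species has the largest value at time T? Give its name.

Dominant species at T: R

t=0.000: R=2 E=3 X=5 S=5 P=2
Draw 1: a1=11.600, a2=0.720, a3=0.210, a0=12.530; τ=−ln(0.0925)/12.530=0.190 → t=0.190; u2·a0=0.6144·12.530=7.698 ≤ a1=11.600 → R1 fires; R=4 E=3 X=4 S=6 P=2
Draw 2: a1=11.136, a2=0.720, a3=0.210, a0=12.066; τ=−ln(0.9661)/12.066=0.003 → t=0.193; u2·a0=0.2857·12.066=3.447 ≤ a1=11.136 → R1 fires; R=6 E=3 X=3 S=7 P=2
Draw 3: a1=9.744, a2=0.720, a3=0.210, a0=10.674; τ=−ln(0.7585)/10.674=0.026 → t=0.219; u2·a0=0.7514·10.674=8.020 ≤ a1=9.744 → R1 fires; R=8 E=3 X=2 S=8 P=2
Draw 4: a1=7.424, a2=0.720, a3=0.210, a0=8.354; τ=−ln(0.0700)/8.354=0.318 → t=0.537; u2·a0=0.9305·8.354=7.773; a1=7.424 < 7.773 ≤ a1+a2=8.144 → R2 fires; R=8 E=5 X=2 S=8 P=1
Draw 5: a1=7.424, a2=0.360, a3=0.350, a0=8.134; τ=−ln(0.7873)/8.134=0.029 → t=0.566; u2·a0=0.6665·8.134=5.421 ≤ a1=7.424 → R1 fires; R=10 E=5 X=1 S=9 P=1
Draw 6: a1=4.176, a2=0.360, a3=0.350, a0=4.886; τ=−ln(0.0785)/4.886=0.521 → t=1.087 > T=0.62: stop.
At T=0.62: R=10 E=5 X=1 S=9 P=1; the largest is R.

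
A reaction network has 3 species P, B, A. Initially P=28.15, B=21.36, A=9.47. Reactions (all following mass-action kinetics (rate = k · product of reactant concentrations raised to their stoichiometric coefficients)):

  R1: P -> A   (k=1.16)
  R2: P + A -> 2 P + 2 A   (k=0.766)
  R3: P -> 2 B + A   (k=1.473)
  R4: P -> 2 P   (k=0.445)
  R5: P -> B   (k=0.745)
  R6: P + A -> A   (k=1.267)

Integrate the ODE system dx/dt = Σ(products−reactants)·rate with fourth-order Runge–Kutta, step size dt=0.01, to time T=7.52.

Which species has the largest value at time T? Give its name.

Dominant species at T: A

RK4 with dt=0.01: 752 steps to T=7.52. Trajectory (selected grid times):
t=0.00: P=28.15 B=21.36 A=9.47
t=0.84: P=0.00 B=28.13 A=49.12
t=1.67: P=0.00 B=28.13 A=49.12
t=2.51: P=0.00 B=28.13 A=49.12
t=3.34: P=0.00 B=28.13 A=49.12
t=4.18: P=0.00 B=28.13 A=49.12
t=5.01: P=0.00 B=28.13 A=49.12
t=5.85: P=0.00 B=28.13 A=49.12
t=6.68: P=0.00 B=28.13 A=49.12
t=7.52: P=0.00 B=28.13 A=49.12
At T=7.52: P=0.00 B=28.13 A=49.12; the largest is A.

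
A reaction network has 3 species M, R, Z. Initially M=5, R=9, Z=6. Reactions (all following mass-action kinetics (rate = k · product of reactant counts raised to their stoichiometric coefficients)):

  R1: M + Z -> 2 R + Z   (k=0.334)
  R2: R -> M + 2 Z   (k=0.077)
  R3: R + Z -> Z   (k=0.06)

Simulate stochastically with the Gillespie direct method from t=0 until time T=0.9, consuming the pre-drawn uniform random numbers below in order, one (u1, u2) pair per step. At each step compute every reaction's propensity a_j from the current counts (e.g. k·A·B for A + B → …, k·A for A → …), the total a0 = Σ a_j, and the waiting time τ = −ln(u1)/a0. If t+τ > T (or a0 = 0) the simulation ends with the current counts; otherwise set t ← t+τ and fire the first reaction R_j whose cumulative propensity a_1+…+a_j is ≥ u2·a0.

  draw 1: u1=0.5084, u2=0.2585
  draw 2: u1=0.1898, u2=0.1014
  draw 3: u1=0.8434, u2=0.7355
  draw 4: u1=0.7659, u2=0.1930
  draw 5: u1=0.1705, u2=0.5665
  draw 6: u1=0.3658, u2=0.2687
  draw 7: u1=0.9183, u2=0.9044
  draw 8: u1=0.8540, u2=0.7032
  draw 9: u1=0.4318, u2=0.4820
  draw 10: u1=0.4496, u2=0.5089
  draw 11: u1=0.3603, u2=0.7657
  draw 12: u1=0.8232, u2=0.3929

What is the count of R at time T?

t=0.000: M=5 R=9 Z=6
Draw 1: a1=10.020, a2=0.693, a3=3.240, a0=13.953; τ=−ln(0.5084)/13.953=0.048 → t=0.048; u2·a0=0.2585·13.953=3.607 ≤ a1=10.020 → R1 fires; M=4 R=11 Z=6
Draw 2: a1=8.016, a2=0.847, a3=3.960, a0=12.823; τ=−ln(0.1898)/12.823=0.130 → t=0.178; u2·a0=0.1014·12.823=1.300 ≤ a1=8.016 → R1 fires; M=3 R=13 Z=6
Draw 3: a1=6.012, a2=1.001, a3=4.680, a0=11.693; τ=−ln(0.8434)/11.693=0.015 → t=0.193; u2·a0=0.7355·11.693=8.600; a1+a2=7.013 < 8.600 ≤ a1+…+a3=11.693 → R3 fires; M=3 R=12 Z=6
Draw 4: a1=6.012, a2=0.924, a3=4.320, a0=11.256; τ=−ln(0.7659)/11.256=0.024 → t=0.216; u2·a0=0.1930·11.256=2.172 ≤ a1=6.012 → R1 fires; M=2 R=14 Z=6
Draw 5: a1=4.008, a2=1.078, a3=5.040, a0=10.126; τ=−ln(0.1705)/10.126=0.175 → t=0.391; u2·a0=0.5665·10.126=5.736; a1+a2=5.086 < 5.736 ≤ a1+…+a3=10.126 → R3 fires; M=2 R=13 Z=6
Draw 6: a1=4.008, a2=1.001, a3=4.680, a0=9.689; τ=−ln(0.3658)/9.689=0.104 → t=0.495; u2·a0=0.2687·9.689=2.603 ≤ a1=4.008 → R1 fires; M=1 R=15 Z=6
Draw 7: a1=2.004, a2=1.155, a3=5.400, a0=8.559; τ=−ln(0.9183)/8.559=0.010 → t=0.505; u2·a0=0.9044·8.559=7.741; a1+a2=3.159 < 7.741 ≤ a1+…+a3=8.559 → R3 fires; M=1 R=14 Z=6
Draw 8: a1=2.004, a2=1.078, a3=5.040, a0=8.122; τ=−ln(0.8540)/8.122=0.019 → t=0.524; u2·a0=0.7032·8.122=5.711; a1+a2=3.082 < 5.711 ≤ a1+…+a3=8.122 → R3 fires; M=1 R=13 Z=6
Draw 9: a1=2.004, a2=1.001, a3=4.680, a0=7.685; τ=−ln(0.4318)/7.685=0.109 → t=0.633; u2·a0=0.4820·7.685=3.704; a1+a2=3.005 < 3.704 ≤ a1+…+a3=7.685 → R3 fires; M=1 R=12 Z=6
Draw 10: a1=2.004, a2=0.924, a3=4.320, a0=7.248; τ=−ln(0.4496)/7.248=0.110 → t=0.744; u2·a0=0.5089·7.248=3.689; a1+a2=2.928 < 3.689 ≤ a1+…+a3=7.248 → R3 fires; M=1 R=11 Z=6
Draw 11: a1=2.004, a2=0.847, a3=3.960, a0=6.811; τ=−ln(0.3603)/6.811=0.150 → t=0.894; u2·a0=0.7657·6.811=5.215; a1+a2=2.851 < 5.215 ≤ a1+…+a3=6.811 → R3 fires; M=1 R=10 Z=6
Draw 12: a1=2.004, a2=0.770, a3=3.600, a0=6.374; τ=−ln(0.8232)/6.374=0.031 → t=0.924 > T=0.9: stop.
Read off R at T=0.9: 10

R at T = 10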